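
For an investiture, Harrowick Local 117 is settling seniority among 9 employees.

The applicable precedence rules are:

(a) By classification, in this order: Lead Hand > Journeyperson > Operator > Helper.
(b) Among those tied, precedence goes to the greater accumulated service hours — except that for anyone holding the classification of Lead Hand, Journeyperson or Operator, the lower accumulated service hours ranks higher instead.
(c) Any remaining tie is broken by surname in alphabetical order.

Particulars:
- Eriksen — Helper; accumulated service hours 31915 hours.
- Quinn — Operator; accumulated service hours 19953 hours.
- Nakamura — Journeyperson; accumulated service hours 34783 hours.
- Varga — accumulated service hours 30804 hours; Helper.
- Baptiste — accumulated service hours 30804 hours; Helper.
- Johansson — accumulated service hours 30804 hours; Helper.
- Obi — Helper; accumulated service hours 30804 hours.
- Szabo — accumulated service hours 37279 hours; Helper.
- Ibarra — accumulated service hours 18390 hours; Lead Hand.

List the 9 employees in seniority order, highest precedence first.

Ibarra, Nakamura, Quinn, Szabo, Eriksen, Baptiste, Johansson, Obi, Varga

By classification: Ibarra (Lead Hand); then Nakamura (Journeyperson); then Quinn (Operator); then Szabo, Eriksen, Baptiste, Johansson, Obi and Varga (Helper).
Among Szabo, Eriksen, Baptiste, Johansson, Obi and Varga, by accumulated service hours (higher first): Szabo (37279 hours) before Eriksen (31915 hours) before Baptiste, Johansson, Obi and Varga (30804 hours).
Among Baptiste, Johansson, Obi and Varga, alphabetically by surname: Baptiste before Johansson before Obi before Varga.
Full order: Ibarra, Nakamura, Quinn, Szabo, Eriksen, Baptiste, Johansson, Obi, Varga.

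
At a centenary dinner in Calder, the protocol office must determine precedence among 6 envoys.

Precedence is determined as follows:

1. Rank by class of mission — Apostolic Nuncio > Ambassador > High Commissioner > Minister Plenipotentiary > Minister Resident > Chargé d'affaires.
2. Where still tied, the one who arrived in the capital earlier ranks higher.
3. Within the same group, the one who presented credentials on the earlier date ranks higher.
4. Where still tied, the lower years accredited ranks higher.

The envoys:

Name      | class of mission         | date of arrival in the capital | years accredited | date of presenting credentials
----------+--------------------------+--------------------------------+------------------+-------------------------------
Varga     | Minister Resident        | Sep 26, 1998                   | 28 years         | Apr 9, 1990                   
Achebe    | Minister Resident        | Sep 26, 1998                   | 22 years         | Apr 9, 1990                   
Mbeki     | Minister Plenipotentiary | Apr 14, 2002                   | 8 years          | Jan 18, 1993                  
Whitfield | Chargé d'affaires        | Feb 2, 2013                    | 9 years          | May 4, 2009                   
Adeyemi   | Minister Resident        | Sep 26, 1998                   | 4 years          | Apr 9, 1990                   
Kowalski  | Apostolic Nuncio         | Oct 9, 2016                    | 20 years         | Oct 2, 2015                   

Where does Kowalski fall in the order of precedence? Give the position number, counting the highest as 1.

1

By class of mission: Kowalski (Apostolic Nuncio); then Mbeki (Minister Plenipotentiary); then Adeyemi, Achebe and Varga (Minister Resident); then Whitfield (Chargé d'affaires).
Adeyemi, Achebe and Varga all have date of arrival in the capital Sep 26, 1998, so the next rule applies.
Adeyemi, Achebe and Varga all have date of presenting credentials Apr 9, 1990, so the next rule applies.
Among Adeyemi, Achebe and Varga, by years accredited (lower first): Adeyemi (4 years) before Achebe (22 years) before Varga (28 years).
Order: Kowalski, Mbeki, Adeyemi, Achebe, Varga, Whitfield. So position 1.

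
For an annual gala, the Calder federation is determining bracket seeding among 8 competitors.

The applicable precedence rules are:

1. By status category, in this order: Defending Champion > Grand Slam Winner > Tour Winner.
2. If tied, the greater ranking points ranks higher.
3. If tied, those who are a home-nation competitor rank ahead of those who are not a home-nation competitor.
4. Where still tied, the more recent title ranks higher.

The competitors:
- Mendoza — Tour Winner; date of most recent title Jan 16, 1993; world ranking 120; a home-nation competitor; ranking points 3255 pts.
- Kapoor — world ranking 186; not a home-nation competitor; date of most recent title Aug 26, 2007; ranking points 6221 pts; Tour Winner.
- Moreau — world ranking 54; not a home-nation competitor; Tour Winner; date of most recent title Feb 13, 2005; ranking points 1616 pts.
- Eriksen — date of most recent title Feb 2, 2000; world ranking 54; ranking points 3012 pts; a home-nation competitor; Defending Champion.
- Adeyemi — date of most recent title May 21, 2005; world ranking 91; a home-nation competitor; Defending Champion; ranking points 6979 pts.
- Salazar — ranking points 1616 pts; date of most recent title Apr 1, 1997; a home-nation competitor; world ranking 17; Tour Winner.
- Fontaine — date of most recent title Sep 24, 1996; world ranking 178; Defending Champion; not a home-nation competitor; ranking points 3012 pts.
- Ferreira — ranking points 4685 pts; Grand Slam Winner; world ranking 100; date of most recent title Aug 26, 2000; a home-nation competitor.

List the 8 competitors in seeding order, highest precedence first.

By status category: Adeyemi, Eriksen and Fontaine (Defending Champion); then Ferreira (Grand Slam Winner); then Kapoor, Mendoza, Salazar and Moreau (Tour Winner).
Among Adeyemi, Eriksen and Fontaine, by ranking points (higher first): Adeyemi (6979 pts) before Eriksen and Fontaine (3012 pts).
Among Eriksen and Fontaine, a home-nation competitor before not a home-nation competitor: Eriksen (a home-nation competitor) before Fontaine (not a home-nation competitor).
Among Kapoor, Mendoza, Salazar and Moreau, by ranking points (higher first): Kapoor (6221 pts) before Mendoza (3255 pts) before Salazar and Moreau (1616 pts).
Among Salazar and Moreau, a home-nation competitor before not a home-nation competitor: Salazar (a home-nation competitor) before Moreau (not a home-nation competitor).
Full order: Adeyemi, Eriksen, Fontaine, Ferreira, Kapoor, Mendoza, Salazar, Moreau.

Adeyemi, Eriksen, Fontaine, Ferreira, Kapoor, Mendoza, Salazar, Moreau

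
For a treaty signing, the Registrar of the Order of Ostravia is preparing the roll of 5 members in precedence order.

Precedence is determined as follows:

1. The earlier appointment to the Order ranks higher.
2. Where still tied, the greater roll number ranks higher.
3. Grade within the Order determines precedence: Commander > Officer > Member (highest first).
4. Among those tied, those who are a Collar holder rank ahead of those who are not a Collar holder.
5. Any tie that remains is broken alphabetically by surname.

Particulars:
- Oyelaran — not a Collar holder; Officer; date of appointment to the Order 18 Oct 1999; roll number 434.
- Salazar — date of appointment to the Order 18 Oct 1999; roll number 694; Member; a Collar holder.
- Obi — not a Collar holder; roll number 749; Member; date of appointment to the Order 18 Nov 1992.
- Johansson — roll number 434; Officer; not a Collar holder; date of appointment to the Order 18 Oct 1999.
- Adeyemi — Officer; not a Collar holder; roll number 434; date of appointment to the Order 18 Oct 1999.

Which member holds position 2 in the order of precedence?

Salazar

By date of appointment to the Order (earlier first): Obi (18 Nov 1992); then Salazar, Adeyemi, Johansson and Oyelaran (each 18 Oct 1999).
Among Salazar, Adeyemi, Johansson and Oyelaran, by roll number (higher first): Salazar (694) before Adeyemi, Johansson and Oyelaran (434).
Adeyemi, Johansson and Oyelaran are each Officer, so the next rule applies.
Adeyemi, Johansson and Oyelaran are each not a Collar holder, so the next rule applies.
Among Adeyemi, Johansson and Oyelaran, alphabetically by surname: Adeyemi before Johansson before Oyelaran.
Order: Obi, Salazar, Adeyemi, Johansson, Oyelaran.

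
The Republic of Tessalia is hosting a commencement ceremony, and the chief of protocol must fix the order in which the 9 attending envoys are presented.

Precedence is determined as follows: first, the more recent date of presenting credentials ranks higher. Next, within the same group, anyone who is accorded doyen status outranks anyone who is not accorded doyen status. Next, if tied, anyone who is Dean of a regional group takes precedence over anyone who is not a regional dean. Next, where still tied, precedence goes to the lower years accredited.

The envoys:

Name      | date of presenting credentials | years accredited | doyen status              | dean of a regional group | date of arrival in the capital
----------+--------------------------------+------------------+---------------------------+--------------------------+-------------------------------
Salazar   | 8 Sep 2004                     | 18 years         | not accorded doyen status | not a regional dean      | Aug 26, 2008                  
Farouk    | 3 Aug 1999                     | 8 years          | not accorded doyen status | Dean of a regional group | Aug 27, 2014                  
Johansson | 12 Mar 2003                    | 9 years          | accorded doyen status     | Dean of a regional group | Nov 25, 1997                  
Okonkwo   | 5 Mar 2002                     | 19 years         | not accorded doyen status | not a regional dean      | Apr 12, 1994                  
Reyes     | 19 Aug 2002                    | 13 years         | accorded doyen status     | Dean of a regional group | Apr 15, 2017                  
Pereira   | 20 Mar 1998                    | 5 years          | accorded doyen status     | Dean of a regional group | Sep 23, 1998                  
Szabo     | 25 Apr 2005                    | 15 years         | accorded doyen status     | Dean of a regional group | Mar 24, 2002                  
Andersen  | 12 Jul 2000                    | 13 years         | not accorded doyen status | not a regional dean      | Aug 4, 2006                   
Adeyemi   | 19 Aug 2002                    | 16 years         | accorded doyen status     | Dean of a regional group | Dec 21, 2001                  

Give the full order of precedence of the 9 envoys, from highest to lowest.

By date of presenting credentials (later first): Szabo (25 Apr 2005); then Salazar (8 Sep 2004); then Johansson (12 Mar 2003); then Reyes and Adeyemi (both 19 Aug 2002); then Okonkwo (5 Mar 2002); then Andersen (12 Jul 2000); then Farouk (3 Aug 1999); then Pereira (20 Mar 1998).
Reyes and Adeyemi are each accorded doyen status, so the next rule applies.
Reyes and Adeyemi are each Dean of a regional group, so the next rule applies.
Among Reyes and Adeyemi, by years accredited (lower first): Reyes (13 years) before Adeyemi (16 years).
Full order: Szabo, Salazar, Johansson, Reyes, Adeyemi, Okonkwo, Andersen, Farouk, Pereira.

Szabo, Salazar, Johansson, Reyes, Adeyemi, Okonkwo, Andersen, Farouk, Pereira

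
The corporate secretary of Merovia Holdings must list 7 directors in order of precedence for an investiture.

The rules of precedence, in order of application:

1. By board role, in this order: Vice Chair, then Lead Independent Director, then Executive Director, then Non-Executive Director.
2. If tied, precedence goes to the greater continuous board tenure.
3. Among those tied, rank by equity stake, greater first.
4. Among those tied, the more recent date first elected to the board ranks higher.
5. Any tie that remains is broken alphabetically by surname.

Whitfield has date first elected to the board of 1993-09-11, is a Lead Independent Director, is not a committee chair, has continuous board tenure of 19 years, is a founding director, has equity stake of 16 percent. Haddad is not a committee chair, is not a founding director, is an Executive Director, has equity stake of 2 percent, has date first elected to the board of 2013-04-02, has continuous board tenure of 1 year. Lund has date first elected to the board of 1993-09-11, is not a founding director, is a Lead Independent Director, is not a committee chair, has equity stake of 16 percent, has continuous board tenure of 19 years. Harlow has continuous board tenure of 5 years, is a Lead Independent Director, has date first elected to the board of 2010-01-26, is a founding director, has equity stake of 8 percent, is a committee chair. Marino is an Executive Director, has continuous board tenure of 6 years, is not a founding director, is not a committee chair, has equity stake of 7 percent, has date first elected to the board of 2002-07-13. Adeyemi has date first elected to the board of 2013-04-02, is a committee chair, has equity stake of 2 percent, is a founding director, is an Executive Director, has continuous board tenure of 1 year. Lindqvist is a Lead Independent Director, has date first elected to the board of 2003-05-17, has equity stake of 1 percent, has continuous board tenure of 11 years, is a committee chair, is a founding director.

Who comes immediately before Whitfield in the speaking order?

Lund

By board role: Lund, Whitfield, Lindqvist and Harlow (Lead Independent Director); then Marino, Adeyemi and Haddad (Executive Director).
Among Lund, Whitfield, Lindqvist and Harlow, by continuous board tenure (higher first): Lund and Whitfield (19 years) before Lindqvist (11 years) before Harlow (5 years).
Lund and Whitfield both have equity stake 16 percent, so the next rule applies.
Lund and Whitfield both have date first elected to the board 1993-09-11, so the next rule applies.
Among Lund and Whitfield, alphabetically by surname: Lund before Whitfield.
Among Marino, Adeyemi and Haddad, by continuous board tenure (higher first): Marino (6 years) before Adeyemi and Haddad (1 year).
Adeyemi and Haddad both have equity stake 2 percent, so the next rule applies.
Adeyemi and Haddad both have date first elected to the board 2013-04-02, so the next rule applies.
Among Adeyemi and Haddad, alphabetically by surname: Adeyemi before Haddad.
Order: Lund, Whitfield, Lindqvist, Harlow, Marino, Adeyemi, Haddad.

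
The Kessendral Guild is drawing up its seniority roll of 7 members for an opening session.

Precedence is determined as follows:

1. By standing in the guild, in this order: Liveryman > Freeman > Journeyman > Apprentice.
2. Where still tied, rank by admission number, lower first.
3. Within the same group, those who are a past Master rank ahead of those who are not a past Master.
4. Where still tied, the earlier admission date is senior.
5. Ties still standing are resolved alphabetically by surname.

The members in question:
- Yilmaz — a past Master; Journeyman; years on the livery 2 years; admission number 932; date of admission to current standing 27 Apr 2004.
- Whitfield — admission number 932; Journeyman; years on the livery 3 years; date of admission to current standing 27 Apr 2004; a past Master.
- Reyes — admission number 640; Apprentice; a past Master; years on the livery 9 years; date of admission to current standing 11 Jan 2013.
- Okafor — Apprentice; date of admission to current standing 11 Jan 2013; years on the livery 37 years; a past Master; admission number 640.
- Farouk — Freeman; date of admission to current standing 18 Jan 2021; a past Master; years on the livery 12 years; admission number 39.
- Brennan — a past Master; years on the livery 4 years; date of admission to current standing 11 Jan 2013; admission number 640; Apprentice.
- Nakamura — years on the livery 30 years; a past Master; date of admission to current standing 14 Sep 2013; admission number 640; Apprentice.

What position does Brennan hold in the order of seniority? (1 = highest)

4

By standing in the guild: Farouk (Freeman); then Whitfield and Yilmaz (Journeyman); then Brennan, Okafor, Reyes and Nakamura (Apprentice).
Whitfield and Yilmaz both have admission number 932, so the next rule applies.
Whitfield and Yilmaz are each a past Master, so the next rule applies.
Whitfield and Yilmaz both have date of admission to current standing 27 Apr 2004, so the next rule applies.
Among Whitfield and Yilmaz, alphabetically by surname: Whitfield before Yilmaz.
Brennan, Okafor, Reyes and Nakamura all have admission number 640, so the next rule applies.
Brennan, Okafor, Reyes and Nakamura are each a past Master, so the next rule applies.
Among Brennan, Okafor, Reyes and Nakamura, by date of admission to current standing (earlier first): Brennan, Okafor and Reyes (11 Jan 2013) before Nakamura (14 Sep 2013).
Among Brennan, Okafor and Reyes, alphabetically by surname: Brennan before Okafor before Reyes.
Order: Farouk, Whitfield, Yilmaz, Brennan, Okafor, Reyes, Nakamura. So position 4.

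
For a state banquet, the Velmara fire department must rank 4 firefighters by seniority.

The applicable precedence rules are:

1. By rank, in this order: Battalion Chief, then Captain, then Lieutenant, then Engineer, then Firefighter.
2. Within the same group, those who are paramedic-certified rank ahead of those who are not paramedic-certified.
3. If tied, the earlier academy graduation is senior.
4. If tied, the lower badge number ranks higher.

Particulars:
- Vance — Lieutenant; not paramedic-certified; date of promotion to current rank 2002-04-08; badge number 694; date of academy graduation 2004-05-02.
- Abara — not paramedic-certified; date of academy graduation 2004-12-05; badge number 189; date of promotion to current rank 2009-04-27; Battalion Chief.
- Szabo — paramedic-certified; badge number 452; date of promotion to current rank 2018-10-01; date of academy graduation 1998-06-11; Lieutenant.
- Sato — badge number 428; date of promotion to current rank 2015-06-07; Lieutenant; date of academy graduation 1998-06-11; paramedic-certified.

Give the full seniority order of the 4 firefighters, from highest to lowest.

By rank: Abara (Battalion Chief); then Sato, Szabo and Vance (Lieutenant).
Among Sato, Szabo and Vance, paramedic-certified before not paramedic-certified: Sato and Szabo (paramedic-certified) before Vance (not paramedic-certified).
Sato and Szabo both have date of academy graduation 1998-06-11, so the next rule applies.
Among Sato and Szabo, by badge number (lower first): Sato (428) before Szabo (452).
Full order: Abara, Sato, Szabo, Vance.

Abara, Sato, Szabo, Vance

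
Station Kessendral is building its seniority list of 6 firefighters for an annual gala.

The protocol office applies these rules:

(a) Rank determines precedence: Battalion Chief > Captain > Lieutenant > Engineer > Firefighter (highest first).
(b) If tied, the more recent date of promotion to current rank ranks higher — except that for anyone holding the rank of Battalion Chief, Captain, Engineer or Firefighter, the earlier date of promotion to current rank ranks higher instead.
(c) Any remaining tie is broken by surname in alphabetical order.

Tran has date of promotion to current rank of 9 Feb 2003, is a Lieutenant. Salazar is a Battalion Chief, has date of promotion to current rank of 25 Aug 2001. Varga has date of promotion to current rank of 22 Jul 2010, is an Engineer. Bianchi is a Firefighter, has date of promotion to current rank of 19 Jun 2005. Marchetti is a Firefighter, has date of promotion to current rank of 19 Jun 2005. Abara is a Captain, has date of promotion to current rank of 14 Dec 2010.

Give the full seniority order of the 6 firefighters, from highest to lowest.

Salazar, Abara, Tran, Varga, Bianchi, Marchetti

By rank: Salazar (Battalion Chief); then Abara (Captain); then Tran (Lieutenant); then Varga (Engineer); then Bianchi and Marchetti (Firefighter).
Bianchi and Marchetti both have date of promotion to current rank 19 Jun 2005, so the next rule applies.
Among Bianchi and Marchetti, alphabetically by surname: Bianchi before Marchetti.
Full order: Salazar, Abara, Tran, Varga, Bianchi, Marchetti.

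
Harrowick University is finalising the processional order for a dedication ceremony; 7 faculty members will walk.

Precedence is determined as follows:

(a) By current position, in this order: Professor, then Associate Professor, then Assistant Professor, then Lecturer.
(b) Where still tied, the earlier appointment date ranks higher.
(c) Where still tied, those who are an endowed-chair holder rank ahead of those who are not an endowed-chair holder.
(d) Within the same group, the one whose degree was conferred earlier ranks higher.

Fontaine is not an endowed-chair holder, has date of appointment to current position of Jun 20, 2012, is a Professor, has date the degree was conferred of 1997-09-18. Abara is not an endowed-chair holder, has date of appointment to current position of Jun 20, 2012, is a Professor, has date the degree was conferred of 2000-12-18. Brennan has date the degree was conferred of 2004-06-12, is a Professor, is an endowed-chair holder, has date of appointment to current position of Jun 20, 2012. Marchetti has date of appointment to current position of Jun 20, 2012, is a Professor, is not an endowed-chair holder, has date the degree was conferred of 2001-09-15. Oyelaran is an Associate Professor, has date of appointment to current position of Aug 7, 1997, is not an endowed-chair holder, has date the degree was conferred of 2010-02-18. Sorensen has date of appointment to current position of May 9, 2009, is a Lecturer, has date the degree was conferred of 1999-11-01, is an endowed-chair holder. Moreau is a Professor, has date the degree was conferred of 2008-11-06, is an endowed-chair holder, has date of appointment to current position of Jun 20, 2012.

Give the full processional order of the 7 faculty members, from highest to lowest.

By current position: Brennan, Moreau, Fontaine, Abara and Marchetti (Professor); then Oyelaran (Associate Professor); then Sorensen (Lecturer).
Brennan, Moreau, Fontaine, Abara and Marchetti all have date of appointment to current position Jun 20, 2012, so the next rule applies.
Among Brennan, Moreau, Fontaine, Abara and Marchetti, an endowed-chair holder before not an endowed-chair holder: Brennan and Moreau (an endowed-chair holder) before Fontaine, Abara and Marchetti (not an endowed-chair holder).
Among Brennan and Moreau, by date the degree was conferred (earlier first): Brennan (2004-06-12) before Moreau (2008-11-06).
Among Fontaine, Abara and Marchetti, by date the degree was conferred (earlier first): Fontaine (1997-09-18) before Abara (2000-12-18) before Marchetti (2001-09-15).
Full order: Brennan, Moreau, Fontaine, Abara, Marchetti, Oyelaran, Sorensen.

Brennan, Moreau, Fontaine, Abara, Marchetti, Oyelaran, Sorensen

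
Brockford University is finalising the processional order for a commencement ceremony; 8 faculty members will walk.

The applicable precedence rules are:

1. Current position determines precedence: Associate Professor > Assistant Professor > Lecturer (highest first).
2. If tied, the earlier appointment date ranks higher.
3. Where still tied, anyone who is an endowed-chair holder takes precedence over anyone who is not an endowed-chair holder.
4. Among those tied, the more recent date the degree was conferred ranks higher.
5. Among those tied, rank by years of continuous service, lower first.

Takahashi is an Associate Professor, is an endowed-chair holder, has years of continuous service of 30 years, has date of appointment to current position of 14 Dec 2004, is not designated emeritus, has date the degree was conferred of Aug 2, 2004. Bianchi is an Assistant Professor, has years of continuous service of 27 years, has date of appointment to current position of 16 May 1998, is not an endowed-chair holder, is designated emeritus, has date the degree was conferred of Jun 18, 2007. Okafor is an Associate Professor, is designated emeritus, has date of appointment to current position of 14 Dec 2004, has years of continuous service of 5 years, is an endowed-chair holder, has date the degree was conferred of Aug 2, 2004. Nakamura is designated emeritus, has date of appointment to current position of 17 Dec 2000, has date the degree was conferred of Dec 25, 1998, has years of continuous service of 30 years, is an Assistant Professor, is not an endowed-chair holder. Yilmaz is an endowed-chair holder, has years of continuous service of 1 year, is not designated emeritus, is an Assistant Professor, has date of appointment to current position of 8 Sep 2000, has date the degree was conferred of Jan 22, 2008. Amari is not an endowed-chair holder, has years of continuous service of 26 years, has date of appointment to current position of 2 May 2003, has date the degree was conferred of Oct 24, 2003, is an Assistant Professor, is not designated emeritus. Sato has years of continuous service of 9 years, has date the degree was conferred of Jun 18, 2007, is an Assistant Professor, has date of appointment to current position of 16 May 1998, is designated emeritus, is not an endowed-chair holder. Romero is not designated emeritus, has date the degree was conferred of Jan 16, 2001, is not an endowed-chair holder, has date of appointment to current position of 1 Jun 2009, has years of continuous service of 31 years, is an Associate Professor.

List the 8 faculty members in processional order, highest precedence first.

Okafor, Takahashi, Romero, Sato, Bianchi, Yilmaz, Nakamura, Amari

By current position: Okafor, Takahashi and Romero (Associate Professor); then Sato, Bianchi, Yilmaz, Nakamura and Amari (Assistant Professor).
Among Okafor, Takahashi and Romero, by date of appointment to current position (earlier first): Okafor and Takahashi (14 Dec 2004) before Romero (1 Jun 2009).
Okafor and Takahashi are each an endowed-chair holder, so the next rule applies.
Okafor and Takahashi both have date the degree was conferred Aug 2, 2004, so the next rule applies.
Among Okafor and Takahashi, by years of continuous service (lower first): Okafor (5 years) before Takahashi (30 years).
Among Sato, Bianchi, Yilmaz, Nakamura and Amari, by date of appointment to current position (earlier first): Sato and Bianchi (16 May 1998) before Yilmaz (8 Sep 2000) before Nakamura (17 Dec 2000) before Amari (2 May 2003).
Sato and Bianchi are each not an endowed-chair holder, so the next rule applies.
Sato and Bianchi both have date the degree was conferred Jun 18, 2007, so the next rule applies.
Among Sato and Bianchi, by years of continuous service (lower first): Sato (9 years) before Bianchi (27 years).
Full order: Okafor, Takahashi, Romero, Sato, Bianchi, Yilmaz, Nakamura, Amari.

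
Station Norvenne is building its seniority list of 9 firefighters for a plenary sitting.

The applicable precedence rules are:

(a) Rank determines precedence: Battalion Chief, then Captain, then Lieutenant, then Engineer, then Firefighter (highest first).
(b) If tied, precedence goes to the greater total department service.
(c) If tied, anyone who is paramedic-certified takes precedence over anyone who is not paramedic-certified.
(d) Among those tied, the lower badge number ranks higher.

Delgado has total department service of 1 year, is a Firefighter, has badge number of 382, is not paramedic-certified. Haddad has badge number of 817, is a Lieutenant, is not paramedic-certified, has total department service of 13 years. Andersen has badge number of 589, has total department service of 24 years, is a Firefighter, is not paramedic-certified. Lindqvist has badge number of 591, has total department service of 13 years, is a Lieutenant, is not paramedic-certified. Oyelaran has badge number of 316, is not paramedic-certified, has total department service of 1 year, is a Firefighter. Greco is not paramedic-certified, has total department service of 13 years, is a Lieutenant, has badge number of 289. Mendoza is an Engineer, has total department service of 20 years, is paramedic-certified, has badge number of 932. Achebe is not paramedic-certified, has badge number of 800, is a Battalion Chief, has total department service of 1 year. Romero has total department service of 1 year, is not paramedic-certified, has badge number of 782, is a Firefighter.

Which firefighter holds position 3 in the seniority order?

Lindqvist

By rank: Achebe (Battalion Chief); then Greco, Lindqvist and Haddad (Lieutenant); then Mendoza (Engineer); then Andersen, Oyelaran, Delgado and Romero (Firefighter).
Greco, Lindqvist and Haddad all have total department service 13 years, so the next rule applies.
Greco, Lindqvist and Haddad are each not paramedic-certified, so the next rule applies.
Among Greco, Lindqvist and Haddad, by badge number (lower first): Greco (289) before Lindqvist (591) before Haddad (817).
Among Andersen, Oyelaran, Delgado and Romero, by total department service (higher first): Andersen (24 years) before Oyelaran, Delgado and Romero (1 year).
Oyelaran, Delgado and Romero are each not paramedic-certified, so the next rule applies.
Among Oyelaran, Delgado and Romero, by badge number (lower first): Oyelaran (316) before Delgado (382) before Romero (782).
Order: Achebe, Greco, Lindqvist, Haddad, Mendoza, Andersen, Oyelaran, Delgado, Romero.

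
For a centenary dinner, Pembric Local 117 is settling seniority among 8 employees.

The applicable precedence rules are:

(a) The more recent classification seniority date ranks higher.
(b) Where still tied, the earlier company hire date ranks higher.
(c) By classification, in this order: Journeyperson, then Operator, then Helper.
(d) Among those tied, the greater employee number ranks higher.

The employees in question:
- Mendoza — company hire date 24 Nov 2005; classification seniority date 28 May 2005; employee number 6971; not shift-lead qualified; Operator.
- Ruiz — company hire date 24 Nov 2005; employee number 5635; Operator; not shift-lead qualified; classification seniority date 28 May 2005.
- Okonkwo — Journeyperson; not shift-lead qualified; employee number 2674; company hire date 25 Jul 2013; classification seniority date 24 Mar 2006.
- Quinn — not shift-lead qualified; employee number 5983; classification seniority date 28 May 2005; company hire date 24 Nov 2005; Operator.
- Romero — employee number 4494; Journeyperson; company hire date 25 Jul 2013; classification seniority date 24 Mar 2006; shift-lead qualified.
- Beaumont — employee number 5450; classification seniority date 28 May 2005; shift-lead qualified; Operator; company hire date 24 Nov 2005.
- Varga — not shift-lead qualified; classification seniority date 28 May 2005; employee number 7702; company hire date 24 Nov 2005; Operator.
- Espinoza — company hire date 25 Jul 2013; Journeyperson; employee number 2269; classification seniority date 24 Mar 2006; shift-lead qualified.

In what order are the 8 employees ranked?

Romero, Okonkwo, Espinoza, Varga, Mendoza, Quinn, Ruiz, Beaumont

By classification seniority date (later first): Romero, Okonkwo and Espinoza (each 24 Mar 2006); then Varga, Mendoza, Quinn, Ruiz and Beaumont (each 28 May 2005).
Romero, Okonkwo and Espinoza all have company hire date 25 Jul 2013, so the next rule applies.
Romero, Okonkwo and Espinoza are each Journeyperson, so the next rule applies.
Among Romero, Okonkwo and Espinoza, by employee number (higher first): Romero (4494) before Okonkwo (2674) before Espinoza (2269).
Varga, Mendoza, Quinn, Ruiz and Beaumont all have company hire date 24 Nov 2005, so the next rule applies.
Varga, Mendoza, Quinn, Ruiz and Beaumont are each Operator, so the next rule applies.
Among Varga, Mendoza, Quinn, Ruiz and Beaumont, by employee number (higher first): Varga (7702) before Mendoza (6971) before Quinn (5983) before Ruiz (5635) before Beaumont (5450).
Full order: Romero, Okonkwo, Espinoza, Varga, Mendoza, Quinn, Ruiz, Beaumont.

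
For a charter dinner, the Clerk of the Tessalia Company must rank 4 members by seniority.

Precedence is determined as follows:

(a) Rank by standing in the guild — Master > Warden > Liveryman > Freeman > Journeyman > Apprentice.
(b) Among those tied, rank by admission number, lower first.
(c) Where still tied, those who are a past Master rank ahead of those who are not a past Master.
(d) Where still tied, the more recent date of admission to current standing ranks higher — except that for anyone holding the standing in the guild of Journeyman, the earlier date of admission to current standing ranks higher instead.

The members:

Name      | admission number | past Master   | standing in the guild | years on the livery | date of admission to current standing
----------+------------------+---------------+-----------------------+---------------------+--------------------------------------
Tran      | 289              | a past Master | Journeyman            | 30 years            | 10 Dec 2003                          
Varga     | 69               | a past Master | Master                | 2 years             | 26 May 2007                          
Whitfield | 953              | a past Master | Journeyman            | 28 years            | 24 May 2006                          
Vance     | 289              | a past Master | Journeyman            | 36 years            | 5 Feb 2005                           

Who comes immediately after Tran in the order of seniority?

Vance

By standing in the guild: Varga (Master); then Tran, Vance and Whitfield (Journeyman).
Among Tran, Vance and Whitfield, by admission number (lower first): Tran and Vance (289) before Whitfield (953).
Tran and Vance are each a past Master, so the next rule applies.
Among Tran and Vance, by date of admission to current standing (earlier first) (reversed rule for this group): Tran (10 Dec 2003) before Vance (5 Feb 2005).
Order: Varga, Tran, Vance, Whitfield.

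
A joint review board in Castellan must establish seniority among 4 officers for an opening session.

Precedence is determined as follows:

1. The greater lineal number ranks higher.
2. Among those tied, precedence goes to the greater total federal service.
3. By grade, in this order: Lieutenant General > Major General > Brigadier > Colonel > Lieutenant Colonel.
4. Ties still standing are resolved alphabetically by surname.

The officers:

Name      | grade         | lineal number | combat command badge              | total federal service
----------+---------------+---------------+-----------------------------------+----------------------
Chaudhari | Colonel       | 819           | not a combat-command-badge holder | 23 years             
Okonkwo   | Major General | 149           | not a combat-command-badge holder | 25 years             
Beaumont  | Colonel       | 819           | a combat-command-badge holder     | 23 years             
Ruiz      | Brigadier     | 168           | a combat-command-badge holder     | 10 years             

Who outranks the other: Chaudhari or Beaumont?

Beaumont

By lineal number (higher first): Beaumont and Chaudhari (both 819); then Ruiz (168); then Okonkwo (149).
Beaumont and Chaudhari both have total federal service 23 years, so the next rule applies.
Beaumont and Chaudhari are each Colonel, so the next rule applies.
Among Beaumont and Chaudhari, alphabetically by surname: Beaumont before Chaudhari.
So Beaumont takes precedence.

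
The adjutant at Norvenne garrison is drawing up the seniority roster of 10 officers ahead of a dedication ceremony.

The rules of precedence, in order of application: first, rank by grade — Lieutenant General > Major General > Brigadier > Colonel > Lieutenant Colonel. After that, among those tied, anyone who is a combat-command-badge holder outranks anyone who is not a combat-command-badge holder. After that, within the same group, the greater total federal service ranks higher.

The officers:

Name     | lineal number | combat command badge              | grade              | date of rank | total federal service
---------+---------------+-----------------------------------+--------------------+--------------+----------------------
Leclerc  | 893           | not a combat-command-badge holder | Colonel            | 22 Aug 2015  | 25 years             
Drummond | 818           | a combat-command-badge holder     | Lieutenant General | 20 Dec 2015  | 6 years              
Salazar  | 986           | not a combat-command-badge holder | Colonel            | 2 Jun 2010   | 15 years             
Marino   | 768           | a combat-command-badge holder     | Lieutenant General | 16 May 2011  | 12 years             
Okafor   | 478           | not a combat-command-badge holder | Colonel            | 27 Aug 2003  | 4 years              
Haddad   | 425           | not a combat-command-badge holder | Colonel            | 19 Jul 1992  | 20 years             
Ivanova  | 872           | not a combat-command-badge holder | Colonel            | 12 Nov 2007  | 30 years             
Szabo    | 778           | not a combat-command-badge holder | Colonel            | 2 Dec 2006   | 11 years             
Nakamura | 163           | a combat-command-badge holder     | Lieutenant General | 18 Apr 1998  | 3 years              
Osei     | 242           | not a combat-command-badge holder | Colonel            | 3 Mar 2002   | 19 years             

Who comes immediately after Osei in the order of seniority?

Salazar

By grade: Marino, Drummond and Nakamura (Lieutenant General); then Ivanova, Leclerc, Haddad, Osei, Salazar, Szabo and Okafor (Colonel).
Marino, Drummond and Nakamura are each a combat-command-badge holder, so the next rule applies.
Among Marino, Drummond and Nakamura, by total federal service (higher first): Marino (12 years) before Drummond (6 years) before Nakamura (3 years).
Ivanova, Leclerc, Haddad, Osei, Salazar, Szabo and Okafor are each not a combat-command-badge holder, so the next rule applies.
Among Ivanova, Leclerc, Haddad, Osei, Salazar, Szabo and Okafor, by total federal service (higher first): Ivanova (30 years) before Leclerc (25 years) before Haddad (20 years) before Osei (19 years) before Salazar (15 years) before Szabo (11 years) before Okafor (4 years).
Order: Marino, Drummond, Nakamura, Ivanova, Leclerc, Haddad, Osei, Salazar, Szabo, Okafor.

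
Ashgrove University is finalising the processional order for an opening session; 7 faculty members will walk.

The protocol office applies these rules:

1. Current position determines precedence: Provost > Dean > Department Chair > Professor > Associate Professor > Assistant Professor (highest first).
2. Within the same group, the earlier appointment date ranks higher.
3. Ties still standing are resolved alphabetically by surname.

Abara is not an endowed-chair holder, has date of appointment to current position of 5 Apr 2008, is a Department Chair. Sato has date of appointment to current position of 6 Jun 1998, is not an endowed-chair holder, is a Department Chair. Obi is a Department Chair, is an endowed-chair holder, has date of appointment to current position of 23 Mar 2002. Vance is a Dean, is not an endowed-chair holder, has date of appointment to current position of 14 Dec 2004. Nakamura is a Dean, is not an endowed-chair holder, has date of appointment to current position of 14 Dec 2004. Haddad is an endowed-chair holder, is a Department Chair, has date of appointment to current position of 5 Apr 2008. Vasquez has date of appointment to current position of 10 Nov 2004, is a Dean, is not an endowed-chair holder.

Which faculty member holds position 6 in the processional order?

By current position: Vasquez, Nakamura and Vance (Dean); then Sato, Obi, Abara and Haddad (Department Chair).
Among Vasquez, Nakamura and Vance, by date of appointment to current position (earlier first): Vasquez (10 Nov 2004) before Nakamura and Vance (14 Dec 2004).
Among Nakamura and Vance, alphabetically by surname: Nakamura before Vance.
Among Sato, Obi, Abara and Haddad, by date of appointment to current position (earlier first): Sato (6 Jun 1998) before Obi (23 Mar 2002) before Abara and Haddad (5 Apr 2008).
Among Abara and Haddad, alphabetically by surname: Abara before Haddad.
Order: Vasquez, Nakamura, Vance, Sato, Obi, Abara, Haddad.

Abara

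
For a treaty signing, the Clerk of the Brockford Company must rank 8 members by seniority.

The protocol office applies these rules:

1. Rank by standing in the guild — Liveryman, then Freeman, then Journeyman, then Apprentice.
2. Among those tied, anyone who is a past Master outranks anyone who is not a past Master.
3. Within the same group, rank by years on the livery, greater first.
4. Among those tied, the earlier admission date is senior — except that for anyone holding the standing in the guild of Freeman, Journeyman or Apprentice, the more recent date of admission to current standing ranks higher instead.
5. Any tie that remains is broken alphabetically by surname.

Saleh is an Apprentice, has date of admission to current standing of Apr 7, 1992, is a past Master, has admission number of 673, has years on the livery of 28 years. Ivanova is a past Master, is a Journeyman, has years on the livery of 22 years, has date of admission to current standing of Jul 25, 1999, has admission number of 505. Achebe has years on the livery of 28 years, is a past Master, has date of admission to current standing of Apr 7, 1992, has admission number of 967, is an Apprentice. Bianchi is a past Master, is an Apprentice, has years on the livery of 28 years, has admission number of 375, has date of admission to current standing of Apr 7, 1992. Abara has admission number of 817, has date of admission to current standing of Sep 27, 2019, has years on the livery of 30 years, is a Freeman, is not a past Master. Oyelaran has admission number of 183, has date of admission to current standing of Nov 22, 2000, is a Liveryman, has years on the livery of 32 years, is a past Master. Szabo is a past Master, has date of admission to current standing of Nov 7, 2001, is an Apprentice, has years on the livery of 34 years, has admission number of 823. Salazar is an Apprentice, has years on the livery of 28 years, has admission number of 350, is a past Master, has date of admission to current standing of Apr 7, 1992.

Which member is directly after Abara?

Ivanova

By standing in the guild: Oyelaran (Liveryman); then Abara (Freeman); then Ivanova (Journeyman); then Szabo, Achebe, Bianchi, Salazar and Saleh (Apprentice).
Szabo, Achebe, Bianchi, Salazar and Saleh are each a past Master, so the next rule applies.
Among Szabo, Achebe, Bianchi, Salazar and Saleh, by years on the livery (higher first): Szabo (34 years) before Achebe, Bianchi, Salazar and Saleh (28 years).
Achebe, Bianchi, Salazar and Saleh all have date of admission to current standing Apr 7, 1992, so the next rule applies.
Among Achebe, Bianchi, Salazar and Saleh, alphabetically by surname: Achebe before Bianchi before Salazar before Saleh.
Order: Oyelaran, Abara, Ivanova, Szabo, Achebe, Bianchi, Salazar, Saleh.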